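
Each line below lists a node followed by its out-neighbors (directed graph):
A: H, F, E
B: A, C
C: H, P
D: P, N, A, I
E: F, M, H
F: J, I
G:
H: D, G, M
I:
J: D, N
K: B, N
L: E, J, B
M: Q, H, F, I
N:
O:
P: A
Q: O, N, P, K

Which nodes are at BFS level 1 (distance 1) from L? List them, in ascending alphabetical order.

Level 0: L
Level 1: B, E, J
Level 2: A, C, D, F, H, M, N
Level 3: G, I, P, Q
Level 4: K, O

B, E, J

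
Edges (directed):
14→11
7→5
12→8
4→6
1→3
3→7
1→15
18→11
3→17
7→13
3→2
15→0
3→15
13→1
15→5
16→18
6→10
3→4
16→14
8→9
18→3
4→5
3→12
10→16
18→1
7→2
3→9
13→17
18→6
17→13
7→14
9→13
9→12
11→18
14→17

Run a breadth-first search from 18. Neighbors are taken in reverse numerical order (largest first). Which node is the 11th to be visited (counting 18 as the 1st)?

7

Visit 18; enqueue 11, 6, 3, 1 → queue [11, 6, 3, 1]
Visit 11 → queue [6, 3, 1]
Visit 6; enqueue 10 → queue [3, 1, 10]
Visit 3; enqueue 17, 15, 12, 9, 7, 4, 2 → queue [1, 10, 17, 15, 12, 9, 7, 4, 2]
Visit 1 → queue [10, 17, 15, 12, 9, 7, 4, 2]
Visit 10; enqueue 16 → queue [17, 15, 12, 9, 7, 4, 2, 16]
Visit 17; enqueue 13 → queue [15, 12, 9, 7, 4, 2, 16, 13]
Visit 15; enqueue 5, 0 → queue [12, 9, 7, 4, 2, 16, 13, 5, 0]
Visit 12; enqueue 8 → queue [9, 7, 4, 2, 16, 13, 5, 0, 8]
Visit 9 → queue [7, 4, 2, 16, 13, 5, 0, 8]
Visit 7; enqueue 14 → queue [4, 2, 16, 13, 5, 0, 8, 14]
Visit 4 → queue [2, 16, 13, 5, 0, 8, 14]
Visit 2 → queue [16, 13, 5, 0, 8, 14]
Visit 16 → queue [13, 5, 0, 8, 14]
Visit 13 → queue [5, 0, 8, 14]
Visit 5 → queue [0, 8, 14]
Visit 0 → queue [8, 14]
Visit 8 → queue [14]
Visit 14 → queue []

Visit order: 18, 11, 6, 3, 1, 10, 17, 15, 12, 9, 7, 4, 2, 16, 13, 5, 0, 8, 14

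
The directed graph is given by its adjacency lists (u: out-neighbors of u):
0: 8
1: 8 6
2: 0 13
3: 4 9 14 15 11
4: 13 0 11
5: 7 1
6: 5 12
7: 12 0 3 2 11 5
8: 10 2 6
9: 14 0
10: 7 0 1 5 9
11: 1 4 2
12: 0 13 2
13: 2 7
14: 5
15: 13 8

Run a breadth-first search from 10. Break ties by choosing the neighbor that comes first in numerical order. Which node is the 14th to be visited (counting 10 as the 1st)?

13

Visit 10; enqueue 0, 1, 5, 7, 9 → queue [0, 1, 5, 7, 9]
Visit 0; enqueue 8 → queue [1, 5, 7, 9, 8]
Visit 1; enqueue 6 → queue [5, 7, 9, 8, 6]
Visit 5 → queue [7, 9, 8, 6]
Visit 7; enqueue 2, 3, 11, 12 → queue [9, 8, 6, 2, 3, 11, 12]
Visit 9; enqueue 14 → queue [8, 6, 2, 3, 11, 12, 14]
Visit 8 → queue [6, 2, 3, 11, 12, 14]
Visit 6 → queue [2, 3, 11, 12, 14]
Visit 2; enqueue 13 → queue [3, 11, 12, 14, 13]
Visit 3; enqueue 4, 15 → queue [11, 12, 14, 13, 4, 15]
Visit 11 → queue [12, 14, 13, 4, 15]
Visit 12 → queue [14, 13, 4, 15]
Visit 14 → queue [13, 4, 15]
Visit 13 → queue [4, 15]
Visit 4 → queue [15]
Visit 15 → queue []

Visit order: 10, 0, 1, 5, 7, 9, 8, 6, 2, 3, 11, 12, 14, 13, 4, 15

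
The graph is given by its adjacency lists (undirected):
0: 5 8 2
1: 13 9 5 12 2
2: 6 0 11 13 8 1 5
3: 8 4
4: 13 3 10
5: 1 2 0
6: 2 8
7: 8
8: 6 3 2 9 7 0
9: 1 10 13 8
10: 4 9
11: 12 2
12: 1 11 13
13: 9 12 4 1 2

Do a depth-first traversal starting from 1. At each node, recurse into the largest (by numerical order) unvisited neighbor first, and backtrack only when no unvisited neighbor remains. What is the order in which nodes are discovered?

1 → 13 → 12 → 11 → 2 → 8 → 9 → 10 → 4 → 3 → 7 → 6 → 0 → 5

Visit 1
1 → 13
13 → 12
12 → 11
11 → 2
2 → 8
8 → 9
9 → 10
10 → 4
4 → 3
8 → 7
8 → 6
8 → 0
0 → 5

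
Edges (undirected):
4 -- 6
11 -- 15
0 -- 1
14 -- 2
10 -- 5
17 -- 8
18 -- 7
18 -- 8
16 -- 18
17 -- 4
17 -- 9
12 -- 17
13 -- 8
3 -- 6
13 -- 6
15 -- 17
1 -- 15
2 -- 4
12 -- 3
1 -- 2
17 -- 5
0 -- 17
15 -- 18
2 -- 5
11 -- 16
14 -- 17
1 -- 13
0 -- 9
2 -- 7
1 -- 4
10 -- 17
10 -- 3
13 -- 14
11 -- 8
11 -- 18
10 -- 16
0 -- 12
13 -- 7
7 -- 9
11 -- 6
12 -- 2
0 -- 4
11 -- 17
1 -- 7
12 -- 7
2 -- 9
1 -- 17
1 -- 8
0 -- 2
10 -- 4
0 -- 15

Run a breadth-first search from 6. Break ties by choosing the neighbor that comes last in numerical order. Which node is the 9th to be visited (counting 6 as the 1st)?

1

Visit 6; enqueue 13, 11, 4, 3 → queue [13, 11, 4, 3]
Visit 13; enqueue 14, 8, 7, 1 → queue [11, 4, 3, 14, 8, 7, 1]
Visit 11; enqueue 18, 17, 16, 15 → queue [4, 3, 14, 8, 7, 1, 18, 17, 16, 15]
Visit 4; enqueue 10, 2, 0 → queue [3, 14, 8, 7, 1, 18, 17, 16, 15, 10, 2, 0]
Visit 3; enqueue 12 → queue [14, 8, 7, 1, 18, 17, 16, 15, 10, 2, 0, 12]
Visit 14 → queue [8, 7, 1, 18, 17, 16, 15, 10, 2, 0, 12]
Visit 8 → queue [7, 1, 18, 17, 16, 15, 10, 2, 0, 12]
Visit 7; enqueue 9 → queue [1, 18, 17, 16, 15, 10, 2, 0, 12, 9]
Visit 1 → queue [18, 17, 16, 15, 10, 2, 0, 12, 9]
Visit 18 → queue [17, 16, 15, 10, 2, 0, 12, 9]
Visit 17; enqueue 5 → queue [16, 15, 10, 2, 0, 12, 9, 5]
Visit 16 → queue [15, 10, 2, 0, 12, 9, 5]
Visit 15 → queue [10, 2, 0, 12, 9, 5]
Visit 10 → queue [2, 0, 12, 9, 5]
Visit 2 → queue [0, 12, 9, 5]
Visit 0 → queue [12, 9, 5]
Visit 12 → queue [9, 5]
Visit 9 → queue [5]
Visit 5 → queue []

Visit order: 6, 13, 11, 4, 3, 14, 8, 7, 1, 18, 17, 16, 15, 10, 2, 0, 12, 9, 5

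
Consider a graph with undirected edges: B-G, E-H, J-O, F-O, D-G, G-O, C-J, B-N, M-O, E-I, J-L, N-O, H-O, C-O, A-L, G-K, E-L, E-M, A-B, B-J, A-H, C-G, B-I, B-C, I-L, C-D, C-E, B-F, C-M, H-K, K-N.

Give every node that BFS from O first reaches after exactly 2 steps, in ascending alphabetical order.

A, B, D, E, K, L

Level 0: O
Level 1: C, F, G, H, J, M, N
Level 2: A, B, D, E, K, L
Level 3: I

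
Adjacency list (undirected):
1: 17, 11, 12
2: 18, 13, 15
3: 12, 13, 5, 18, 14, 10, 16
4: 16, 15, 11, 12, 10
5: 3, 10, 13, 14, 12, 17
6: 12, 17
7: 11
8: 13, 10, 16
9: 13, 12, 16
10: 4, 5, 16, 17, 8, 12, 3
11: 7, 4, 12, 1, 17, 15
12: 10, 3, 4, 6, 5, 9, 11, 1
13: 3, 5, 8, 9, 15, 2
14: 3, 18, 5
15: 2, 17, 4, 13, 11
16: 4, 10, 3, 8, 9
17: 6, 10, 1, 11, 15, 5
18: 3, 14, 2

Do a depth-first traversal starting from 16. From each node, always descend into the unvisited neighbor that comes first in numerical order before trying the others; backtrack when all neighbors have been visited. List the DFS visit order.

16 -> 3 -> 5 -> 10 -> 4 -> 11 -> 1 -> 12 -> 6 -> 17 -> 15 -> 2 -> 13 -> 8 -> 9 -> 18 -> 14 -> 7

Visit 16
16 → 3
3 → 5
5 → 10
10 → 4
4 → 11
11 → 1
1 → 12
12 → 6
6 → 17
17 → 15
15 → 2
2 → 13
13 → 8
13 → 9
2 → 18
18 → 14
11 → 7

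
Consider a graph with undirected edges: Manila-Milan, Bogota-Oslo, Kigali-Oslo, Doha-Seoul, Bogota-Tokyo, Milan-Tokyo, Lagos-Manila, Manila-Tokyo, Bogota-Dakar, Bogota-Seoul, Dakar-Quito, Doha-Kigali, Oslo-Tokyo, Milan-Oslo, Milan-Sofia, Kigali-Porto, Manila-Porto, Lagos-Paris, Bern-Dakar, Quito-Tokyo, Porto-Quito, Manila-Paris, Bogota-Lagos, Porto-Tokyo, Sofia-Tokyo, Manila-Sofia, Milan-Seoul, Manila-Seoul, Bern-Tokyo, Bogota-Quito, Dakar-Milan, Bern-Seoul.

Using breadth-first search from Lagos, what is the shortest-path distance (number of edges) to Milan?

2

Level 0: Lagos
Level 1: Bogota, Manila, Paris
Level 2: Dakar, Milan, Oslo, Porto, Quito, Seoul, Sofia, Tokyo
Level 3: Bern, Doha, Kigali
Milan first appears at level 2.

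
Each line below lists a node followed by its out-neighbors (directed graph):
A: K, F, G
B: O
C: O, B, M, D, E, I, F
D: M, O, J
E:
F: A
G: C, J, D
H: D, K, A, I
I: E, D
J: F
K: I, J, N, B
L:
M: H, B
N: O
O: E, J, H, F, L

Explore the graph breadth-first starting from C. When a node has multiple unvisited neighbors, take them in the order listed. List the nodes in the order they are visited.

C → O → B → M → D → E → I → F → J → H → L → A → K → G → N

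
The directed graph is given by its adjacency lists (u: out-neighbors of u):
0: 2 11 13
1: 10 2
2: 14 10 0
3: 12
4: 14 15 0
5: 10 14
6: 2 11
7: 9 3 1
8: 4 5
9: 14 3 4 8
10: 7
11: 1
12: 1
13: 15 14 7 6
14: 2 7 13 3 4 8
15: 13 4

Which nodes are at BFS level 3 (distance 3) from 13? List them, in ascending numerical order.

Level 0: 13
Level 1: 6, 7, 14, 15
Level 2: 1, 2, 3, 4, 8, 9, 11
Level 3: 0, 5, 10, 12

0, 5, 10, 12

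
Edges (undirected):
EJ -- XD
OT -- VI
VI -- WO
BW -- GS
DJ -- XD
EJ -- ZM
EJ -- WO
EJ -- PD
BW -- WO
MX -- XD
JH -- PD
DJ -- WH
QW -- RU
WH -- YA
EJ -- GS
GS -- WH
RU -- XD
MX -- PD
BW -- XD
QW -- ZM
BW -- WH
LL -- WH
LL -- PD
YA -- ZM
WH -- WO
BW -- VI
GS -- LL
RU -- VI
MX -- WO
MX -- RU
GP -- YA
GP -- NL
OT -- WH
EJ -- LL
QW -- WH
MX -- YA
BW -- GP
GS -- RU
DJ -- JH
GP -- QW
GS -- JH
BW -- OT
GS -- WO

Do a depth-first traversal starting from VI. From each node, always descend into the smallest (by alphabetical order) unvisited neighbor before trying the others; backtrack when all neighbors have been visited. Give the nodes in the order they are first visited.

Visit VI
VI → BW
BW → GP
GP → NL
GP → QW
QW → RU
RU → GS
GS → EJ
EJ → LL
LL → PD
PD → JH
JH → DJ
DJ → WH
WH → OT
WH → WO
WO → MX
MX → XD
MX → YA
YA → ZM

VI BW GP NL QW RU GS EJ LL PD JH DJ WH OT WO MX XD YA ZM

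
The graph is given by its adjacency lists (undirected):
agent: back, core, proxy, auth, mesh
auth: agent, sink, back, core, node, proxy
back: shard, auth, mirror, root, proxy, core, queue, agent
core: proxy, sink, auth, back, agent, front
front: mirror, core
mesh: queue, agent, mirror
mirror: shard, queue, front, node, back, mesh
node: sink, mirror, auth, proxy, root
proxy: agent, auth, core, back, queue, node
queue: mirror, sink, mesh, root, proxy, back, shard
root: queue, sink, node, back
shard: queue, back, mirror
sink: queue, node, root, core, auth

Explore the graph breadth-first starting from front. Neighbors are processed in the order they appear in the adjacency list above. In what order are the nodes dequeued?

Visit front; enqueue mirror, core → queue [mirror, core]
Visit mirror; enqueue shard, queue, node, back, mesh → queue [core, shard, queue, node, back, mesh]
Visit core; enqueue proxy, sink, auth, agent → queue [shard, queue, node, back, mesh, proxy, sink, auth, agent]
Visit shard → queue [queue, node, back, mesh, proxy, sink, auth, agent]
Visit queue; enqueue root → queue [node, back, mesh, proxy, sink, auth, agent, root]
Visit node → queue [back, mesh, proxy, sink, auth, agent, root]
Visit back → queue [mesh, proxy, sink, auth, agent, root]
Visit mesh → queue [proxy, sink, auth, agent, root]
Visit proxy → queue [sink, auth, agent, root]
Visit sink → queue [auth, agent, root]
Visit auth → queue [agent, root]
Visit agent → queue [root]
Visit root → queue []

front → mirror → core → shard → queue → node → back → mesh → proxy → sink → auth → agent → root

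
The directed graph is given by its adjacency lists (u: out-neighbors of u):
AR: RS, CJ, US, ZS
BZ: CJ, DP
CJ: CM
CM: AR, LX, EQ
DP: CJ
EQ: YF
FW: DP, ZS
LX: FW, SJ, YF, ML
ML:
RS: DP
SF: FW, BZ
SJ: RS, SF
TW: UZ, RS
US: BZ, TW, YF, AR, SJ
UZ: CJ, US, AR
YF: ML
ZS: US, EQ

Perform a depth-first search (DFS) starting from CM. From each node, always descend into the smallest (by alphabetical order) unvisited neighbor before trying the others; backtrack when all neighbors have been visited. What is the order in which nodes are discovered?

CM, AR, CJ, RS, DP, US, BZ, SJ, SF, FW, ZS, EQ, YF, ML, TW, UZ, LX

Visit CM
CM → AR
AR → CJ
AR → RS
RS → DP
AR → US
US → BZ
US → SJ
SJ → SF
SF → FW
FW → ZS
ZS → EQ
EQ → YF
YF → ML
US → TW
TW → UZ
CM → LX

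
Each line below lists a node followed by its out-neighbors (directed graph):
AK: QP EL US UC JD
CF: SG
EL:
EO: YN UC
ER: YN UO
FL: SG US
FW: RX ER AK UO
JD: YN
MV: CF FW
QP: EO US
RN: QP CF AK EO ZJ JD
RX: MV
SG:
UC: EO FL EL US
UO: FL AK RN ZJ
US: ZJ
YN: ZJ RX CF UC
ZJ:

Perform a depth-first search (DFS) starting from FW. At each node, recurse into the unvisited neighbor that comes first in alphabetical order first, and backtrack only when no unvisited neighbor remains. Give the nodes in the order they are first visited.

FW, AK, EL, JD, YN, CF, SG, RX, MV, UC, EO, FL, US, ZJ, QP, ER, UO, RN

Visit FW
FW → AK
AK → EL
AK → JD
JD → YN
YN → CF
CF → SG
YN → RX
RX → MV
YN → UC
UC → EO
UC → FL
FL → US
US → ZJ
AK → QP
FW → ER
ER → UO
UO → RN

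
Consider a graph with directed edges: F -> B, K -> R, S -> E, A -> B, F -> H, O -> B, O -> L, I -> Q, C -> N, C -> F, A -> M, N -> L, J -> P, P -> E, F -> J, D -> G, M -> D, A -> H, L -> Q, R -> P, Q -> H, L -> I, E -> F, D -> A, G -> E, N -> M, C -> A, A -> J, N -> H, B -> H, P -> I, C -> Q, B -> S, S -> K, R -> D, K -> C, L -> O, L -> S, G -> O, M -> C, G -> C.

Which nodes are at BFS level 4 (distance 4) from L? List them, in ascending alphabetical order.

Level 0: L
Level 1: I, O, Q, S
Level 2: B, E, H, K
Level 3: C, F, R
Level 4: A, D, J, N, P
Level 5: G, M

A, D, J, N, P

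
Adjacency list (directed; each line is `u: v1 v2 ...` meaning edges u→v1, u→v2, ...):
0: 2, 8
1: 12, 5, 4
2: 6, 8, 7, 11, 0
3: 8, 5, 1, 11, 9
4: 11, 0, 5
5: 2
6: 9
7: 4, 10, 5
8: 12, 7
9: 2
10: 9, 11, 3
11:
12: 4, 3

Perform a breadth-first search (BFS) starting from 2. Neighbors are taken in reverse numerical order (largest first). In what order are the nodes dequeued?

Visit 2; enqueue 11, 8, 7, 6, 0 → queue [11, 8, 7, 6, 0]
Visit 11 → queue [8, 7, 6, 0]
Visit 8; enqueue 12 → queue [7, 6, 0, 12]
Visit 7; enqueue 10, 5, 4 → queue [6, 0, 12, 10, 5, 4]
Visit 6; enqueue 9 → queue [0, 12, 10, 5, 4, 9]
Visit 0 → queue [12, 10, 5, 4, 9]
Visit 12; enqueue 3 → queue [10, 5, 4, 9, 3]
Visit 10 → queue [5, 4, 9, 3]
Visit 5 → queue [4, 9, 3]
Visit 4 → queue [9, 3]
Visit 9 → queue [3]
Visit 3; enqueue 1 → queue [1]
Visit 1 → queue []

2, 11, 8, 7, 6, 0, 12, 10, 5, 4, 9, 3, 1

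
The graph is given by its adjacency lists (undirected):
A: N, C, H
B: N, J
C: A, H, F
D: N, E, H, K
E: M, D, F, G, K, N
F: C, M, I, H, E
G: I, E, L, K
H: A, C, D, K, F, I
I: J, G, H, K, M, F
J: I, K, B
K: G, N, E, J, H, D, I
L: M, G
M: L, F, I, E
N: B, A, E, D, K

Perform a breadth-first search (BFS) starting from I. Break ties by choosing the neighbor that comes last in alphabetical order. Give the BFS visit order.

I, M, K, J, H, G, F, L, E, N, D, B, C, A

Visit I; enqueue M, K, J, H, G, F → queue [M, K, J, H, G, F]
Visit M; enqueue L, E → queue [K, J, H, G, F, L, E]
Visit K; enqueue N, D → queue [J, H, G, F, L, E, N, D]
Visit J; enqueue B → queue [H, G, F, L, E, N, D, B]
Visit H; enqueue C, A → queue [G, F, L, E, N, D, B, C, A]
Visit G → queue [F, L, E, N, D, B, C, A]
Visit F → queue [L, E, N, D, B, C, A]
Visit L → queue [E, N, D, B, C, A]
Visit E → queue [N, D, B, C, A]
Visit N → queue [D, B, C, A]
Visit D → queue [B, C, A]
Visit B → queue [C, A]
Visit C → queue [A]
Visit A → queue []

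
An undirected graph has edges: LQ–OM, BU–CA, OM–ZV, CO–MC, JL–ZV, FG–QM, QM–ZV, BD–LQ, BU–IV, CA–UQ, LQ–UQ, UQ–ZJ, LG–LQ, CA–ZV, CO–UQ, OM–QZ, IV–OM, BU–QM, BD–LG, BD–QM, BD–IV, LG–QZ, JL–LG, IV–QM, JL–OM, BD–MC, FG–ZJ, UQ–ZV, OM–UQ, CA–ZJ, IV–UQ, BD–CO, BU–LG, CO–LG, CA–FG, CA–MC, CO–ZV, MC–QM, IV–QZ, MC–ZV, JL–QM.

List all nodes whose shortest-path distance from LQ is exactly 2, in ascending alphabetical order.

BU, CA, CO, IV, JL, MC, QM, QZ, ZJ, ZV

Level 0: LQ
Level 1: BD, LG, OM, UQ
Level 2: BU, CA, CO, IV, JL, MC, QM, QZ, ZJ, ZV
Level 3: FG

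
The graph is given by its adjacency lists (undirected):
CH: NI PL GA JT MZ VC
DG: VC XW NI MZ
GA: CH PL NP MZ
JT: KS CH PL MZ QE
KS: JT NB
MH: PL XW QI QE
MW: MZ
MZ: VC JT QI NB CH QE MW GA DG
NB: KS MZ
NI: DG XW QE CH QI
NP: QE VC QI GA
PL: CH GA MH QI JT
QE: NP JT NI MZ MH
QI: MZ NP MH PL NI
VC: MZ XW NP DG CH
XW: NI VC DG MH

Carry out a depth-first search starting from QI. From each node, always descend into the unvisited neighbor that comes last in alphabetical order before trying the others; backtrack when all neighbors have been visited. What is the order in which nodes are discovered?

Visit QI
QI → PL
PL → MH
MH → XW
XW → VC
VC → NP
NP → QE
QE → NI
NI → DG
DG → MZ
MZ → NB
NB → KS
KS → JT
JT → CH
CH → GA
MZ → MW

QI, PL, MH, XW, VC, NP, QE, NI, DG, MZ, NB, KS, JT, CH, GA, MW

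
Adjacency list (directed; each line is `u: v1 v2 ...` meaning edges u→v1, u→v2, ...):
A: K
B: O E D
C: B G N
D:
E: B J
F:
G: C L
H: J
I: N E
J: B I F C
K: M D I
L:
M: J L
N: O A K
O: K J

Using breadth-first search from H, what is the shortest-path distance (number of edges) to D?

3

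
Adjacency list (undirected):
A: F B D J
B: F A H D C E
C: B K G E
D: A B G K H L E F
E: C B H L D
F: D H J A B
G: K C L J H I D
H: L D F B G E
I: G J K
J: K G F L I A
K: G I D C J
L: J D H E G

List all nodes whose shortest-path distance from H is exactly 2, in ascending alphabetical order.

Level 0: H
Level 1: B, D, E, F, G, L
Level 2: A, C, I, J, K

A, C, I, J, K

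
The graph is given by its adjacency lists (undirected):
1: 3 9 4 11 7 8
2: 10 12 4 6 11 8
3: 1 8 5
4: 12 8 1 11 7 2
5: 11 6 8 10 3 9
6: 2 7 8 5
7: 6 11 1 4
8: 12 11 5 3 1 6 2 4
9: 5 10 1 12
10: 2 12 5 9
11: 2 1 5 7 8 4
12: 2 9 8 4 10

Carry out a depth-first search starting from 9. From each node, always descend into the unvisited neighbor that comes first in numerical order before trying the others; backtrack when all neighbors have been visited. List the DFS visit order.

9 1 3 5 6 2 4 7 11 8 12 10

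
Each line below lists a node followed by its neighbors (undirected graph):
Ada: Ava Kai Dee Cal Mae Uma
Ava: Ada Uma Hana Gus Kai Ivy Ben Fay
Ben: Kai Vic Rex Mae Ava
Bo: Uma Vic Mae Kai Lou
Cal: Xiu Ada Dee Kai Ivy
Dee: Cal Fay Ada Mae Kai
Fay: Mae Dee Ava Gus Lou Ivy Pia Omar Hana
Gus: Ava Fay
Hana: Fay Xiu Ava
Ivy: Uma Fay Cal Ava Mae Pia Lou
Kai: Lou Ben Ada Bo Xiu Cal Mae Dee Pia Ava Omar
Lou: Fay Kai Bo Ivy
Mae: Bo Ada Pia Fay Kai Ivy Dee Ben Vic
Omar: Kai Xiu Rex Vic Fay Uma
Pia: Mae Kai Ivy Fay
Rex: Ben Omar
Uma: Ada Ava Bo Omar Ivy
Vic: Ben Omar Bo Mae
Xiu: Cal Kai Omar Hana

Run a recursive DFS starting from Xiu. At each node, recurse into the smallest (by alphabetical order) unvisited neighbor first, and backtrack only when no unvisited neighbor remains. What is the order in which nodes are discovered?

Visit Xiu
Xiu → Cal
Cal → Ada
Ada → Ava
Ava → Ben
Ben → Kai
Kai → Bo
Bo → Lou
Lou → Fay
Fay → Dee
Dee → Mae
Mae → Ivy
Ivy → Pia
Ivy → Uma
Uma → Omar
Omar → Rex
Omar → Vic
Fay → Gus
Fay → Hana

Xiu -> Cal -> Ada -> Ava -> Ben -> Kai -> Bo -> Lou -> Fay -> Dee -> Mae -> Ivy -> Pia -> Uma -> Omar -> Rex -> Vic -> Gus -> Hana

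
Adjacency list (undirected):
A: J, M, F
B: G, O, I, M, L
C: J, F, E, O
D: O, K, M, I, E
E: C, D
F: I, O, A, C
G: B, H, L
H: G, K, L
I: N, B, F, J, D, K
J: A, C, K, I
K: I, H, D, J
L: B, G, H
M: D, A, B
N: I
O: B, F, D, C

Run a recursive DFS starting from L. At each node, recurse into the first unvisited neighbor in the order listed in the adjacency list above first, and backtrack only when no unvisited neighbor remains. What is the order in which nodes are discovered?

Visit L
L → B
B → G
G → H
H → K
K → I
I → N
I → F
F → O
O → D
D → M
M → A
A → J
J → C
C → E

L → B → G → H → K → I → N → F → O → D → M → A → J → C → E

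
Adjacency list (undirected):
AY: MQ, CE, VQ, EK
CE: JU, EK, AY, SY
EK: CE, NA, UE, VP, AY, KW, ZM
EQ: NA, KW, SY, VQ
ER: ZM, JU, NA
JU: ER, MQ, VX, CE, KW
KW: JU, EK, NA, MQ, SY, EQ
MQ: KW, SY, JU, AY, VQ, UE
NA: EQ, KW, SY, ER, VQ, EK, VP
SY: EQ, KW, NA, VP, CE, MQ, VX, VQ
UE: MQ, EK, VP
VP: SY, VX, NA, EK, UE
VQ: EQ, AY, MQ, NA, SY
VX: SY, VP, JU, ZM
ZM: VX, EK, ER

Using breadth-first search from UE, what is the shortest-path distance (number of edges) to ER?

Level 0: UE
Level 1: EK, MQ, VP
Level 2: AY, CE, JU, KW, NA, SY, VQ, VX, ZM
Level 3: EQ, ER
ER first appears at level 3.

3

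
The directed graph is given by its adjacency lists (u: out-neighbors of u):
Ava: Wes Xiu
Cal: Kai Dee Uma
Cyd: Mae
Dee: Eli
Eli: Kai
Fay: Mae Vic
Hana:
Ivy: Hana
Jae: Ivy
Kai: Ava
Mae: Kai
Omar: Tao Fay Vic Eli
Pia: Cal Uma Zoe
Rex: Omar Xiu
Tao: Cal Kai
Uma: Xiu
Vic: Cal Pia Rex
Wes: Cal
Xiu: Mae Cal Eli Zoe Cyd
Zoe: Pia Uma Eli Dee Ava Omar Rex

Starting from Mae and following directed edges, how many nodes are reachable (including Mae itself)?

17

BFS from Mae visits: Mae, Kai, Ava, Wes, Xiu, Cal, Eli, Zoe, Cyd, Dee, Uma, Pia, Omar, Rex, Tao, Fay, Vic
Reachable nodes: 17 of 20 total.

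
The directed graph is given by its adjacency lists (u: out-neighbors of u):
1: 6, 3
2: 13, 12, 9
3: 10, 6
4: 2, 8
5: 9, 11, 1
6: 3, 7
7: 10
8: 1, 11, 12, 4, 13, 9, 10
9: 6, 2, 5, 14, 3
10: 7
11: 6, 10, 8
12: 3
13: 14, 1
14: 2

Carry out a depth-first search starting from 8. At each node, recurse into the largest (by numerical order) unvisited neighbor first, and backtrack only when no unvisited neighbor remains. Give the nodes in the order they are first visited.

8 → 13 → 14 → 2 → 12 → 3 → 10 → 7 → 6 → 9 → 5 → 11 → 1 → 4

Visit 8
8 → 13
13 → 14
14 → 2
2 → 12
12 → 3
3 → 10
10 → 7
3 → 6
2 → 9
9 → 5
5 → 11
5 → 1
8 → 4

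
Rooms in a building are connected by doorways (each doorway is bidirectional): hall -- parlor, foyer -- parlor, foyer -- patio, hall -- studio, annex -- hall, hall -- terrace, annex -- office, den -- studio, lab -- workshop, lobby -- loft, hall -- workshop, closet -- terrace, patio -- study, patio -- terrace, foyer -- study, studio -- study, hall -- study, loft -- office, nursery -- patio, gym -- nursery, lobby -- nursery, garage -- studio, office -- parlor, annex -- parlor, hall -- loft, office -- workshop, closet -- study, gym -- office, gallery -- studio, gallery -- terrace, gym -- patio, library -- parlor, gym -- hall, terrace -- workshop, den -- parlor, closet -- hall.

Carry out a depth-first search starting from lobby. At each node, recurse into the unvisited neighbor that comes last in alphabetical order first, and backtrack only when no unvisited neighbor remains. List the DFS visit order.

lobby, nursery, patio, terrace, workshop, office, parlor, library, hall, study, studio, garage, gallery, den, foyer, closet, loft, gym, annex, lab

Visit lobby
lobby → nursery
nursery → patio
patio → terrace
terrace → workshop
workshop → office
office → parlor
parlor → library
parlor → hall
hall → study
study → studio
studio → garage
studio → gallery
studio → den
study → foyer
study → closet
hall → loft
hall → gym
hall → annex
workshop → lab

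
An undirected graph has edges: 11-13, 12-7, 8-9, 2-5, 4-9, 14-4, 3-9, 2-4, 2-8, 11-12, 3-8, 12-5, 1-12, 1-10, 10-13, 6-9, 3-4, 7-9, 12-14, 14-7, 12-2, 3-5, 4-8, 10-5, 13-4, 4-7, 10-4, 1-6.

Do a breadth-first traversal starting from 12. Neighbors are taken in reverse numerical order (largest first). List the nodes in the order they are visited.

Visit 12; enqueue 14, 11, 7, 5, 2, 1 → queue [14, 11, 7, 5, 2, 1]
Visit 14; enqueue 4 → queue [11, 7, 5, 2, 1, 4]
Visit 11; enqueue 13 → queue [7, 5, 2, 1, 4, 13]
Visit 7; enqueue 9 → queue [5, 2, 1, 4, 13, 9]
Visit 5; enqueue 10, 3 → queue [2, 1, 4, 13, 9, 10, 3]
Visit 2; enqueue 8 → queue [1, 4, 13, 9, 10, 3, 8]
Visit 1; enqueue 6 → queue [4, 13, 9, 10, 3, 8, 6]
Visit 4 → queue [13, 9, 10, 3, 8, 6]
Visit 13 → queue [9, 10, 3, 8, 6]
Visit 9 → queue [10, 3, 8, 6]
Visit 10 → queue [3, 8, 6]
Visit 3 → queue [8, 6]
Visit 8 → queue [6]
Visit 6 → queue []

12, 14, 11, 7, 5, 2, 1, 4, 13, 9, 10, 3, 8, 6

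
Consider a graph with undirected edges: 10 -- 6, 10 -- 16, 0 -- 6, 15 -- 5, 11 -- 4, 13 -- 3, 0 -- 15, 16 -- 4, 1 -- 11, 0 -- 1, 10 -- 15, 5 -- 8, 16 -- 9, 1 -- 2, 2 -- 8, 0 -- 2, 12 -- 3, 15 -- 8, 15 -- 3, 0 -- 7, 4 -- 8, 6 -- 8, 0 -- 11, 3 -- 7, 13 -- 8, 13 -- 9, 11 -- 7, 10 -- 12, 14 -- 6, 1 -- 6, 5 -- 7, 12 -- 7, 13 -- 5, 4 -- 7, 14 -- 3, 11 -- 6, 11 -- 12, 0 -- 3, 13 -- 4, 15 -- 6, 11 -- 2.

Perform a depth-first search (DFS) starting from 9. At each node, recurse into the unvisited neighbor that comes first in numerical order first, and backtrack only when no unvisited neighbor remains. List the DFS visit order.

Visit 9
9 → 13
13 → 3
3 → 0
0 → 1
1 → 2
2 → 8
8 → 4
4 → 7
7 → 5
5 → 15
15 → 6
6 → 10
10 → 12
12 → 11
10 → 16
6 → 14

9, 13, 3, 0, 1, 2, 8, 4, 7, 5, 15, 6, 10, 12, 11, 16, 14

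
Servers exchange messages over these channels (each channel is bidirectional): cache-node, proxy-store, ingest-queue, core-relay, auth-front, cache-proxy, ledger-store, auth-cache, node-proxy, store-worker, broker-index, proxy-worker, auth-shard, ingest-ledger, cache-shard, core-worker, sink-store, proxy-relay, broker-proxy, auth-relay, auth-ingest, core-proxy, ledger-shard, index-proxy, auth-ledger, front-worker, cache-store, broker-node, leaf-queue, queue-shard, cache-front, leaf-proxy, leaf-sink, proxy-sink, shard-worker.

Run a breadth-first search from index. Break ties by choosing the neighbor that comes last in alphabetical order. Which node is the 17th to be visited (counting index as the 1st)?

Visit index; enqueue proxy, broker → queue [proxy, broker]
Visit proxy; enqueue worker, store, sink, relay, node, leaf, core, cache → queue [broker, worker, store, sink, relay, node, leaf, core, cache]
Visit broker → queue [worker, store, sink, relay, node, leaf, core, cache]
Visit worker; enqueue shard, front → queue [store, sink, relay, node, leaf, core, cache, shard, front]
Visit store; enqueue ledger → queue [sink, relay, node, leaf, core, cache, shard, front, ledger]
Visit sink → queue [relay, node, leaf, core, cache, shard, front, ledger]
Visit relay; enqueue auth → queue [node, leaf, core, cache, shard, front, ledger, auth]
Visit node → queue [leaf, core, cache, shard, front, ledger, auth]
Visit leaf; enqueue queue → queue [core, cache, shard, front, ledger, auth, queue]
Visit core → queue [cache, shard, front, ledger, auth, queue]
Visit cache → queue [shard, front, ledger, auth, queue]
Visit shard → queue [front, ledger, auth, queue]
Visit front → queue [ledger, auth, queue]
Visit ledger; enqueue ingest → queue [auth, queue, ingest]
Visit auth → queue [queue, ingest]
Visit queue → queue [ingest]
Visit ingest → queue []

Visit order: index, proxy, broker, worker, store, sink, relay, node, leaf, core, cache, shard, front, ledger, auth, queue, ingest

ingest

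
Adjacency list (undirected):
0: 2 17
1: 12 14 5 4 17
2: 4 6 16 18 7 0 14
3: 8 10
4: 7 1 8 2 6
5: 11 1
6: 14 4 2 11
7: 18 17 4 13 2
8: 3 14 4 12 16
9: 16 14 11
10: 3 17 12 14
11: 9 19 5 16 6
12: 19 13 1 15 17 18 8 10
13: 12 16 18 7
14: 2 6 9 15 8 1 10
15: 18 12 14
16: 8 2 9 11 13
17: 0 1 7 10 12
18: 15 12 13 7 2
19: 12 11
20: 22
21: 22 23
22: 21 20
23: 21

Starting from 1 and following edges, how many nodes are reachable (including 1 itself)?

BFS from 1 visits: 1, 4, 5, 12, 14, 17, 2, 6, 7, 8, 11, 10, 13, 15, 18, 19, 9, 0, 16, 3
Reachable nodes: 20 of 24 total.

20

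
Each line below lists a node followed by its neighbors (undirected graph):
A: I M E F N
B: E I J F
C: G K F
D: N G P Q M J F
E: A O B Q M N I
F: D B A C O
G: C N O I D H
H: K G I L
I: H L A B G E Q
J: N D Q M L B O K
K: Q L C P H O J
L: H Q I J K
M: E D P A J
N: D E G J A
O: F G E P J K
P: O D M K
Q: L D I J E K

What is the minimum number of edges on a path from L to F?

3

Level 0: L
Level 1: H, I, J, K, Q
Level 2: A, B, C, D, E, G, M, N, O, P
Level 3: F
F first appears at level 3.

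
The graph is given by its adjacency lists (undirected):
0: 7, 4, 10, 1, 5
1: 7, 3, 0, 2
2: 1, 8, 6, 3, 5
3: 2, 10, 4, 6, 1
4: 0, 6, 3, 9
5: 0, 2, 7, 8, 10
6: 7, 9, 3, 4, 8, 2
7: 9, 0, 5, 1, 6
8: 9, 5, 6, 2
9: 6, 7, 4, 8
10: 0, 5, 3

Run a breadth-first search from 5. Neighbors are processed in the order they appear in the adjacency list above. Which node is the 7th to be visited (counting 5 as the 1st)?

4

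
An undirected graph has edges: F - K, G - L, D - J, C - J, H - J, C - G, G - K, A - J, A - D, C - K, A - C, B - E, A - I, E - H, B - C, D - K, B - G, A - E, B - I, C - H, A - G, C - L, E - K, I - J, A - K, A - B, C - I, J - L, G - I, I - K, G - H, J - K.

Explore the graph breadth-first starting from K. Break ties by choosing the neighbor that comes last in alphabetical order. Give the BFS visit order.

K, J, I, G, F, E, D, C, A, L, H, B

Visit K; enqueue J, I, G, F, E, D, C, A → queue [J, I, G, F, E, D, C, A]
Visit J; enqueue L, H → queue [I, G, F, E, D, C, A, L, H]
Visit I; enqueue B → queue [G, F, E, D, C, A, L, H, B]
Visit G → queue [F, E, D, C, A, L, H, B]
Visit F → queue [E, D, C, A, L, H, B]
Visit E → queue [D, C, A, L, H, B]
Visit D → queue [C, A, L, H, B]
Visit C → queue [A, L, H, B]
Visit A → queue [L, H, B]
Visit L → queue [H, B]
Visit H → queue [B]
Visit B → queue []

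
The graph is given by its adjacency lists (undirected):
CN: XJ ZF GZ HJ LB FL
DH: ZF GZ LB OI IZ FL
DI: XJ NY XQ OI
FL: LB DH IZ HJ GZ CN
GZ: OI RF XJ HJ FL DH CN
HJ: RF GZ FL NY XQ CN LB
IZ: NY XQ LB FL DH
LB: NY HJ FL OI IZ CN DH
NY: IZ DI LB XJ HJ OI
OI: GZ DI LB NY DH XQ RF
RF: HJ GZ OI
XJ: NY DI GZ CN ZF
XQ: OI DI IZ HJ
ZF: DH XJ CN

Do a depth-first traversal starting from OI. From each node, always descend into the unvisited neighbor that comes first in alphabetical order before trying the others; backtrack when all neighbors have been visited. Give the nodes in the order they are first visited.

OI, DH, FL, CN, GZ, HJ, LB, IZ, NY, DI, XJ, ZF, XQ, RF

Visit OI
OI → DH
DH → FL
FL → CN
CN → GZ
GZ → HJ
HJ → LB
LB → IZ
IZ → NY
NY → DI
DI → XJ
XJ → ZF
DI → XQ
HJ → RF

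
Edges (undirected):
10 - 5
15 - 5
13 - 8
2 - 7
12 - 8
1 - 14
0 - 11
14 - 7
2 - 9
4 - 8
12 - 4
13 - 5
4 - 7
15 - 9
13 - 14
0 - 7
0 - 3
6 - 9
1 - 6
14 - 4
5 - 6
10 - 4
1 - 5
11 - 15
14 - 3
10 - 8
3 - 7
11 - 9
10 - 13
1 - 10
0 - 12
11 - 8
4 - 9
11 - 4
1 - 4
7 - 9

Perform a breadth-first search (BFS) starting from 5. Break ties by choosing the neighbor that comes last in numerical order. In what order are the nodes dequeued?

5, 15, 13, 10, 6, 1, 11, 9, 14, 8, 4, 0, 7, 2, 3, 12

Visit 5; enqueue 15, 13, 10, 6, 1 → queue [15, 13, 10, 6, 1]
Visit 15; enqueue 11, 9 → queue [13, 10, 6, 1, 11, 9]
Visit 13; enqueue 14, 8 → queue [10, 6, 1, 11, 9, 14, 8]
Visit 10; enqueue 4 → queue [6, 1, 11, 9, 14, 8, 4]
Visit 6 → queue [1, 11, 9, 14, 8, 4]
Visit 1 → queue [11, 9, 14, 8, 4]
Visit 11; enqueue 0 → queue [9, 14, 8, 4, 0]
Visit 9; enqueue 7, 2 → queue [14, 8, 4, 0, 7, 2]
Visit 14; enqueue 3 → queue [8, 4, 0, 7, 2, 3]
Visit 8; enqueue 12 → queue [4, 0, 7, 2, 3, 12]
Visit 4 → queue [0, 7, 2, 3, 12]
Visit 0 → queue [7, 2, 3, 12]
Visit 7 → queue [2, 3, 12]
Visit 2 → queue [3, 12]
Visit 3 → queue [12]
Visit 12 → queue []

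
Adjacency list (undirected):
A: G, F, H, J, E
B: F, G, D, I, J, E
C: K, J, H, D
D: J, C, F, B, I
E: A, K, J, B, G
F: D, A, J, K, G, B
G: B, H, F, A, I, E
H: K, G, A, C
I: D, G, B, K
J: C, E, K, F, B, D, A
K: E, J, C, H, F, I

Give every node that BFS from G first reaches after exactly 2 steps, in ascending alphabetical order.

C, D, J, K

Level 0: G
Level 1: A, B, E, F, H, I
Level 2: C, D, J, K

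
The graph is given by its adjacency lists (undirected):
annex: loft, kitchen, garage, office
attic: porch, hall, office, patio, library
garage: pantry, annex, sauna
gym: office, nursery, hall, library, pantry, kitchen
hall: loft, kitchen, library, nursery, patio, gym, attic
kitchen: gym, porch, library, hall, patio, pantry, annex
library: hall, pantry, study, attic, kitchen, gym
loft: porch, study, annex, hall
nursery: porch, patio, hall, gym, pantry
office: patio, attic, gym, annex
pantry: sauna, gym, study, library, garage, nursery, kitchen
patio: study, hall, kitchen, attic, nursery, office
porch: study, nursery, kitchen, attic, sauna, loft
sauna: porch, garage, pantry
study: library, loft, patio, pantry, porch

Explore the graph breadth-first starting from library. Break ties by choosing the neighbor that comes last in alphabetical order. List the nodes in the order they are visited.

Visit library; enqueue study, pantry, kitchen, hall, gym, attic → queue [study, pantry, kitchen, hall, gym, attic]
Visit study; enqueue porch, patio, loft → queue [pantry, kitchen, hall, gym, attic, porch, patio, loft]
Visit pantry; enqueue sauna, nursery, garage → queue [kitchen, hall, gym, attic, porch, patio, loft, sauna, nursery, garage]
Visit kitchen; enqueue annex → queue [hall, gym, attic, porch, patio, loft, sauna, nursery, garage, annex]
Visit hall → queue [gym, attic, porch, patio, loft, sauna, nursery, garage, annex]
Visit gym; enqueue office → queue [attic, porch, patio, loft, sauna, nursery, garage, annex, office]
Visit attic → queue [porch, patio, loft, sauna, nursery, garage, annex, office]
Visit porch → queue [patio, loft, sauna, nursery, garage, annex, office]
Visit patio → queue [loft, sauna, nursery, garage, annex, office]
Visit loft → queue [sauna, nursery, garage, annex, office]
Visit sauna → queue [nursery, garage, annex, office]
Visit nursery → queue [garage, annex, office]
Visit garage → queue [annex, office]
Visit annex → queue [office]
Visit office → queue []

library → study → pantry → kitchen → hall → gym → attic → porch → patio → loft → sauna → nursery → garage → annex → office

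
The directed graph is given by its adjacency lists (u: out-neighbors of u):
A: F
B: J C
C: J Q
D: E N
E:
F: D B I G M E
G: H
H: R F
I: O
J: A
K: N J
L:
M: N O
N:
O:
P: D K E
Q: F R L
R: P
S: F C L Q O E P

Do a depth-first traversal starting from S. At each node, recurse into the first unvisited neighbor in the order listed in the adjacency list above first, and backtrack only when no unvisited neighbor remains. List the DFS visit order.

S F D E N B J A C Q R P K L I O G H M

Visit S
S → F
F → D
D → E
D → N
F → B
B → J
J → A
B → C
C → Q
Q → R
R → P
P → K
Q → L
F → I
I → O
F → G
G → H
F → M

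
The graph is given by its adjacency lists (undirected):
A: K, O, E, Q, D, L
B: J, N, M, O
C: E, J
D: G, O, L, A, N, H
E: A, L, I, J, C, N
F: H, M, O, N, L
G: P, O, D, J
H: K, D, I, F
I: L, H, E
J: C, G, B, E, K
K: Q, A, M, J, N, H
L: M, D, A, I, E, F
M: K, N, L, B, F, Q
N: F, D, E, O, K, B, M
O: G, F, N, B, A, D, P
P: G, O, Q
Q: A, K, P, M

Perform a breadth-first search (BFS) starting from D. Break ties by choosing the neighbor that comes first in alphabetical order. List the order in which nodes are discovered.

Visit D; enqueue A, G, H, L, N, O → queue [A, G, H, L, N, O]
Visit A; enqueue E, K, Q → queue [G, H, L, N, O, E, K, Q]
Visit G; enqueue J, P → queue [H, L, N, O, E, K, Q, J, P]
Visit H; enqueue F, I → queue [L, N, O, E, K, Q, J, P, F, I]
Visit L; enqueue M → queue [N, O, E, K, Q, J, P, F, I, M]
Visit N; enqueue B → queue [O, E, K, Q, J, P, F, I, M, B]
Visit O → queue [E, K, Q, J, P, F, I, M, B]
Visit E; enqueue C → queue [K, Q, J, P, F, I, M, B, C]
Visit K → queue [Q, J, P, F, I, M, B, C]
Visit Q → queue [J, P, F, I, M, B, C]
Visit J → queue [P, F, I, M, B, C]
Visit P → queue [F, I, M, B, C]
Visit F → queue [I, M, B, C]
Visit I → queue [M, B, C]
Visit M → queue [B, C]
Visit B → queue [C]
Visit C → queue []

D, A, G, H, L, N, O, E, K, Q, J, P, F, I, M, B, C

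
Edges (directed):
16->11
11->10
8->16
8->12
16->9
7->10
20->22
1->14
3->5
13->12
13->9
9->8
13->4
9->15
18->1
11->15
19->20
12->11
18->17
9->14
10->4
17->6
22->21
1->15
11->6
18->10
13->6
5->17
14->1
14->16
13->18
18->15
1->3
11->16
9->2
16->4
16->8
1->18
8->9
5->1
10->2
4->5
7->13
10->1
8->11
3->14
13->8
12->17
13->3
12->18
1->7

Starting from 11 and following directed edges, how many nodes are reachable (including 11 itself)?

18

BFS from 11 visits: 11, 16, 15, 10, 6, 9, 8, 4, 2, 1, 14, 12, 5, 18, 7, 3, 17, 13
Reachable nodes: 18 of 22 total.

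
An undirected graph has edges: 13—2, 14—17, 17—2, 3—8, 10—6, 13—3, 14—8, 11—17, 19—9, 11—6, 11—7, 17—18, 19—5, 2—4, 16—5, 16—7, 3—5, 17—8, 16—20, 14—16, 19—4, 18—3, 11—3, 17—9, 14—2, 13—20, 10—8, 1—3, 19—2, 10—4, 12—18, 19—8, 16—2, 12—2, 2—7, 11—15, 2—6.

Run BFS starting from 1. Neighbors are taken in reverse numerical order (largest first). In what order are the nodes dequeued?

1 3 18 13 11 8 5 17 12 20 2 15 7 6 19 14 10 16 9 4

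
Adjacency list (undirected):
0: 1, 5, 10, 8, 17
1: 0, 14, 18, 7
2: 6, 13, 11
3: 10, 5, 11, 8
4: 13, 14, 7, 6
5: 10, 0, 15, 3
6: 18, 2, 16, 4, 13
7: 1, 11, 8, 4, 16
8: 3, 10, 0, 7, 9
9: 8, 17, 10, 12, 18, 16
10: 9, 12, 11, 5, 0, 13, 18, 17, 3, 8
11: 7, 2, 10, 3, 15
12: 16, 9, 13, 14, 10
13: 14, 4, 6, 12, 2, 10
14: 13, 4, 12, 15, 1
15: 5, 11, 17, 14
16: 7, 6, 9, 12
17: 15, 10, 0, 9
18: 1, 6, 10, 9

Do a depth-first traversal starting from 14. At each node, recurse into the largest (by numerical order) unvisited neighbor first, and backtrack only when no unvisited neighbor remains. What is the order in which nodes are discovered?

Visit 14
14 → 15
15 → 17
17 → 10
10 → 18
18 → 9
9 → 16
16 → 12
12 → 13
13 → 6
6 → 4
4 → 7
7 → 11
11 → 3
3 → 8
8 → 0
0 → 5
0 → 1
11 → 2

14 15 17 10 18 9 16 12 13 6 4 7 11 3 8 0 5 1 2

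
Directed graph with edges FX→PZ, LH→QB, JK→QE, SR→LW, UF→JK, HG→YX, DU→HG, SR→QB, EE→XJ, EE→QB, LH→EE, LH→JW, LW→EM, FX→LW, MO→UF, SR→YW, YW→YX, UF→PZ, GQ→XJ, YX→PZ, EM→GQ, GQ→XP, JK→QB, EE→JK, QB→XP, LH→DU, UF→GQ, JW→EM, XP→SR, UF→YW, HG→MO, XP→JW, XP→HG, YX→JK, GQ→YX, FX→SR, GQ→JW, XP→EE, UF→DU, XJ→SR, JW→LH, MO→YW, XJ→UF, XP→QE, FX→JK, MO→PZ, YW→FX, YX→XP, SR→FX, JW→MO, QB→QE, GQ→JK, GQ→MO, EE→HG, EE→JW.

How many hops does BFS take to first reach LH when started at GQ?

Level 0: GQ
Level 1: JK, JW, MO, XJ, XP, YX
Level 2: EE, EM, HG, LH, PZ, QB, QE, SR, UF, YW
Level 3: DU, FX, LW
LH first appears at level 2.

2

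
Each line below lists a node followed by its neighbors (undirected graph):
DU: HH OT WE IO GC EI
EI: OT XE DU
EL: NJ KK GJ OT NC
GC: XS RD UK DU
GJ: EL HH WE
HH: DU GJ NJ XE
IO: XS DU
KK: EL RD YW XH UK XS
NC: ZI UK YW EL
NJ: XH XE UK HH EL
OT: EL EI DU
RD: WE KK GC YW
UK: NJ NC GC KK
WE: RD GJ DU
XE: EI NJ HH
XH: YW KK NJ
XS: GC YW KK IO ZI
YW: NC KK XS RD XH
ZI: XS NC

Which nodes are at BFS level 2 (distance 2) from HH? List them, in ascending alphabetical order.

EI, EL, GC, IO, OT, UK, WE, XH

Level 0: HH
Level 1: DU, GJ, NJ, XE
Level 2: EI, EL, GC, IO, OT, UK, WE, XH
Level 3: KK, NC, RD, XS, YW
Level 4: ZI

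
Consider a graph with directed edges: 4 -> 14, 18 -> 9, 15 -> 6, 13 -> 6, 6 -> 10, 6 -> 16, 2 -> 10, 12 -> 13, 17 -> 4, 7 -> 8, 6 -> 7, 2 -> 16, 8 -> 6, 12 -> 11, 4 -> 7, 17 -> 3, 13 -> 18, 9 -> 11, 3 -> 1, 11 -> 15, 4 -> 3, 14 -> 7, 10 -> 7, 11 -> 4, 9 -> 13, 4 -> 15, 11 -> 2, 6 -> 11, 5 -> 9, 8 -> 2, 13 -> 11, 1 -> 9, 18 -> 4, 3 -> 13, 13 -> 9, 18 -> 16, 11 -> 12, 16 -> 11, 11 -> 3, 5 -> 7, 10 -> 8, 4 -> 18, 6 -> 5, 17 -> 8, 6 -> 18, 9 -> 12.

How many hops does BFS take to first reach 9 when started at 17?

3

Level 0: 17
Level 1: 3, 4, 8
Level 2: 1, 2, 6, 7, 13, 14, 15, 18
Level 3: 5, 9, 10, 11, 16
Level 4: 12
9 first appears at level 3.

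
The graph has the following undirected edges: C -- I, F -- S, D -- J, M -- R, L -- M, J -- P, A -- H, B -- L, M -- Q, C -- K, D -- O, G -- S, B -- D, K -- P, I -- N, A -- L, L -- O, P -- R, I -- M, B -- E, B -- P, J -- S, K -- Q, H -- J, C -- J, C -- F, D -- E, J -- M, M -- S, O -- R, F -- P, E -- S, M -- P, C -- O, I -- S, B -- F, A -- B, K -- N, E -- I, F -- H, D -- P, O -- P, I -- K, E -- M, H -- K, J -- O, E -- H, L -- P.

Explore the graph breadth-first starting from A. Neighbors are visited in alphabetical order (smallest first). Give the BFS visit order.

A, B, H, L, D, E, F, P, J, K, M, O, I, S, C, R, N, Q, G

Visit A; enqueue B, H, L → queue [B, H, L]
Visit B; enqueue D, E, F, P → queue [H, L, D, E, F, P]
Visit H; enqueue J, K → queue [L, D, E, F, P, J, K]
Visit L; enqueue M, O → queue [D, E, F, P, J, K, M, O]
Visit D → queue [E, F, P, J, K, M, O]
Visit E; enqueue I, S → queue [F, P, J, K, M, O, I, S]
Visit F; enqueue C → queue [P, J, K, M, O, I, S, C]
Visit P; enqueue R → queue [J, K, M, O, I, S, C, R]
Visit J → queue [K, M, O, I, S, C, R]
Visit K; enqueue N, Q → queue [M, O, I, S, C, R, N, Q]
Visit M → queue [O, I, S, C, R, N, Q]
Visit O → queue [I, S, C, R, N, Q]
Visit I → queue [S, C, R, N, Q]
Visit S; enqueue G → queue [C, R, N, Q, G]
Visit C → queue [R, N, Q, G]
Visit R → queue [N, Q, G]
Visit N → queue [Q, G]
Visit Q → queue [G]
Visit G → queue []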